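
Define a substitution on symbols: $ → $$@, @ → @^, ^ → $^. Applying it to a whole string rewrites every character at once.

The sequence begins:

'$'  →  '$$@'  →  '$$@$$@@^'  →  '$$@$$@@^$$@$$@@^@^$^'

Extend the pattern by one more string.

$$@$$@@^$$@$$@@^@^$^$$@$$@@^$$@$$@@^@^$^@^$^$$@$^

φ($$@$$@@^$$@$$@@^@^$^) expands symbol-by-symbol to $$@ $$@ @^ $$@ $$@ @^ @^ $^ $$@ $$@ @^ $$@ $$@ @^ @^ $^ @^ $^ $$@ $^; joining the 20 pieces gives the next term.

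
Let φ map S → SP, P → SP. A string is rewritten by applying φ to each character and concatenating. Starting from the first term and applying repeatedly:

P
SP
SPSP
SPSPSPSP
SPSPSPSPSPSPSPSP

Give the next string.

Rewriting the 16 symbols of SPSPSPSPSPSPSPSP one by one yields SP SP SP SP SP SP SP SP SP SP SP SP SP SP SP SP; concatenated:

SPSPSPSPSPSPSPSPSPSPSPSPSPSPSPSP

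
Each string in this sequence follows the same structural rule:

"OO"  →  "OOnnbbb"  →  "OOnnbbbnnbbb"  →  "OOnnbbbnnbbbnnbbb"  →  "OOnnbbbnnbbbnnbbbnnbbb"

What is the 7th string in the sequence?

OOnnbbbnnbbbnnbbbnnbbbnnbbbnnbbb

The strings grow by a fixed suffix nnbbb each time.
From OOnnbbbnnbbbnnbbbnnbbb, 2 further steps: OOnnbbbnnbbbnnbbbnnbbb → OOnnbbbnnbbbnnbbbnnbbbnnbbb → (answer).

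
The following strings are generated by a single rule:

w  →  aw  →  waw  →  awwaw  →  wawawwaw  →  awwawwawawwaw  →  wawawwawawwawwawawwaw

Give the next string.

Each term (from the third on) is the two preceding terms concatenated in order: term 3 = w·aw = waw.
Continuing: awwawwawawwaw · wawawwawawwawwawawwaw gives term 8.

awwawwawawwawwawawwawawwawwawawwaw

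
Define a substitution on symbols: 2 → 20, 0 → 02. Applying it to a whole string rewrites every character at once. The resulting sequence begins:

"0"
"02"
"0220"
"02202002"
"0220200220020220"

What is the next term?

Replace each of the 16 characters of 0220200220020220 in place — 02 20 20 02 20 02 02 20 20 02 02 20 02 20 20 02 — and concatenate.

02202002200202202002022002202002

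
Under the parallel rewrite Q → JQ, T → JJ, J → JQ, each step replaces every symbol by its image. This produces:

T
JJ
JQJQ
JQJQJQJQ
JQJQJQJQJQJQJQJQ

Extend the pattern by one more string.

Replace each of the 16 characters of JQJQJQJQJQJQJQJQ in place — JQ JQ JQ JQ JQ JQ JQ JQ JQ JQ JQ JQ JQ JQ JQ JQ — and concatenate.

JQJQJQJQJQJQJQJQJQJQJQJQJQJQJQJQ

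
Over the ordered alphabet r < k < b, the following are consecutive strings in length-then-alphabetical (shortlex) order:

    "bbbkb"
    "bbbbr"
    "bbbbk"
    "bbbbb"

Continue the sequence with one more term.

bbbbb is the last string of length 5, so the next is the first of length 6: r repeated 6 times.

rrrrrr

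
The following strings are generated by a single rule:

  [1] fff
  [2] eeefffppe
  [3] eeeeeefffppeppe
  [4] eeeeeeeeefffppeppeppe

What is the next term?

Every step adds eee to the front and ppe to the end of the previous string.
So the next term is eee·eeeeeeeeefffppeppeppe·ppe.

eeeeeeeeeeeefffppeppeppeppe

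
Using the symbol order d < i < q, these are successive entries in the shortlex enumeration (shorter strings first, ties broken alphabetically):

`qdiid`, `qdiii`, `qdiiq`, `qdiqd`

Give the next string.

qdiqi

Treat qdiqd as a base-3 numeral over the given alphabet and add one, carrying through any trailing q's.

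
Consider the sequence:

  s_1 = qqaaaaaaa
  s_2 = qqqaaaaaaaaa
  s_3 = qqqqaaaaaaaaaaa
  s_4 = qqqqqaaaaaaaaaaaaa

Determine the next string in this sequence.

qqqqqqaaaaaaaaaaaaaaa

Reading off run lengths: q runs 2, 3, 4, 5; a runs 7, 9, 11, 13 — each is linear in n, where the shown terms are n = 3, 4, 5, 6.
For the next term, n = 7, so the run lengths are 6, 15.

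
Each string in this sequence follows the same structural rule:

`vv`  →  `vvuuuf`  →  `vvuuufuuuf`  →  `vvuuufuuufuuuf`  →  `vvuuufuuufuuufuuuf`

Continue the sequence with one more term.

vvuuufuuufuuufuuufuuuf

Every step adds uuuf to the end: s(k+1) = s(k)·uuuf.
One more step from vvuuufuuufuuufuuuf gives the answer.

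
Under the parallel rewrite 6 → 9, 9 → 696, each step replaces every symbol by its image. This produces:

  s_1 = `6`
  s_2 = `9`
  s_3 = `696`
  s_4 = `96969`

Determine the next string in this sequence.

Apply φ to 96969 symbol by symbol: 9→696, 6→9, 9→696, 6→9, 9→696; joined: 696 9 696 9 696.

69696969696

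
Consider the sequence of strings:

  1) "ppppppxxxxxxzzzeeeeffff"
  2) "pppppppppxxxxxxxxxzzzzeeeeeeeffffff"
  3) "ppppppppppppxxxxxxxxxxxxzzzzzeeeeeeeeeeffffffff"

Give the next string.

pppppppppppppppxxxxxxxxxxxxxxxzzzzzzeeeeeeeeeeeeeffffffffff

Term n consists of 3n p's, followed by 3n x's, followed by n+1 z's, followed by 3n-2 e's, followed by 2n f's, where the shown terms are n = 2, 3, 4.
For the next term, n = 5, so the run lengths are 15, 15, 6, 13, 10.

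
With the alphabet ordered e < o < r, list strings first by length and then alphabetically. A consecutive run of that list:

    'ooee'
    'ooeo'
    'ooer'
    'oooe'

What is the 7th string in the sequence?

oore

Stepping forward 3 times from oooe: oooe → oooo → ooor, then the target.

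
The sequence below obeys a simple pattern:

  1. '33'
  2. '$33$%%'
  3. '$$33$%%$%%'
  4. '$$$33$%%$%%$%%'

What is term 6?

s(k+1) = $·s(k)·$%%, so each term gains $ as a prefix and $%% as a suffix.
From $$$33$%%$%%$%%, 2 further steps: $$$33$%%$%%$%% → $$$$33$%%$%%$%%$%% → (answer).

$$$$$33$%%$%%$%%$%%$%%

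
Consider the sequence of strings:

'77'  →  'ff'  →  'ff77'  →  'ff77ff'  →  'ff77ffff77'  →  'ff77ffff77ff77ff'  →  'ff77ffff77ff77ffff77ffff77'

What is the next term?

Each term (from the third on) is the previous term followed by the one before it: term 3 = ff·77 = ff77.
So term 8 is ff77ffff77ff77ffff77ffff77·ff77ffff77ff77ff.

ff77ffff77ff77ffff77ffff77ff77ffff77ff77ff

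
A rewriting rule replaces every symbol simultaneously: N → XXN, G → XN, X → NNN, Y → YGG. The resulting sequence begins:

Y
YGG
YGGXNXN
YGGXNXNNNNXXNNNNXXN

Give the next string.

φ(YGGXNXNNNNXXNNNNXXN) expands symbol-by-symbol to YGG XN XN NNN XXN NNN XXN XXN XXN XXN NNN NNN XXN XXN XXN XXN NNN NNN XXN; joining the 19 pieces gives the next term.

YGGXNXNNNNXXNNNNXXNXXNXXNXXNNNNNNNXXNXXNXXNXXNNNNNNNXXN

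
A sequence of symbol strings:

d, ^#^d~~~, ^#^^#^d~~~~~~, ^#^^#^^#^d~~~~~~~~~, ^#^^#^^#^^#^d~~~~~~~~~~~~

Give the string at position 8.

^#^^#^^#^^#^^#^^#^^#^d~~~~~~~~~~~~~~~~~~~~~

Each term wraps the previous one in ^#^ on the left and ~~~ on the right.
From ^#^^#^^#^^#^d~~~~~~~~~~~~, 3 further steps: ^#^^#^^#^^#^d~~~~~~~~~~~~ → ^#^^#^^#^^#^^#^d~~~~~~~~~~~~~~~ → ^#^^#^^#^^#^^#^^#^d~~~~~~~~~~~~~~~~~~ → (answer).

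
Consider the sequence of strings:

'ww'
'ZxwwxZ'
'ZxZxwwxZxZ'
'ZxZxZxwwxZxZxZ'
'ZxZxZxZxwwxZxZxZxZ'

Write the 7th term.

Each term wraps the previous one in Zx on the left and xZ on the right.
From ZxZxZxZxwwxZxZxZxZ, 2 further steps: ZxZxZxZxwwxZxZxZxZ → ZxZxZxZxZxwwxZxZxZxZxZ → (answer).

ZxZxZxZxZxZxwwxZxZxZxZxZxZ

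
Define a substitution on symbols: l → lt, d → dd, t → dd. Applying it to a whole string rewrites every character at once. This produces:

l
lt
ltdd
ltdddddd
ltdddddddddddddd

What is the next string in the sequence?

ltdddddddddddddddddddddddddddddd

Replace each of the 16 characters of ltdddddddddddddd in place — lt dd dd dd dd dd dd dd dd dd dd dd dd dd dd dd — and concatenate.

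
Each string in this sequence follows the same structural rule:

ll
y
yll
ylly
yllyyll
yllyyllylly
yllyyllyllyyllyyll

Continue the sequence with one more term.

This is a Fibonacci-style word recurrence s(k) = s(k−1)·s(k−2): e.g. y·ll = yll.
Continuing: yllyyllyllyyllyyll · yllyyllylly gives term 8.

yllyyllyllyyllyyllyllyyllylly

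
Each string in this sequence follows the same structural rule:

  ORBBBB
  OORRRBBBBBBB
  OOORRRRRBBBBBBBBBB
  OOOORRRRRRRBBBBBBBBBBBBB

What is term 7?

Term n consists of n O's, followed by 2n-1 R's, followed by 3n+1 B's (n = 1, 2, …).
Setting n = 7 gives 7, 13, 22 characters in each block.

OOOOOOORRRRRRRRRRRRRBBBBBBBBBBBBBBBBBBBBBB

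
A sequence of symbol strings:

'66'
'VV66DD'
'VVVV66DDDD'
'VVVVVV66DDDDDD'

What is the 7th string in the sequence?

VVVVVVVVVVVV66DDDDDDDDDDDD

Every step adds VV to the front and DD to the end of the previous string.
From VVVVVV66DDDDDD, 3 further steps: VVVVVV66DDDDDD → VVVVVVVV66DDDDDDDD → VVVVVVVVVV66DDDDDDDDDD → (answer).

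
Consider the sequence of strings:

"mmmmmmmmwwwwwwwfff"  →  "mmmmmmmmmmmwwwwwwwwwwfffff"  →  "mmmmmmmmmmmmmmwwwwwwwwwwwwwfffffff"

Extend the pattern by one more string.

mmmmmmmmmmmmmmmmmwwwwwwwwwwwwwwwwfffffffff

Term n consists of 3n+2 m's, followed by 3n+1 w's, followed by 2n-1 f's, where the shown terms are n = 2, 3, 4.
For the next term, n = 5, so the run lengths are 17, 16, 9.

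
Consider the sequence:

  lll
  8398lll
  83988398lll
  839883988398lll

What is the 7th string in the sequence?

Every step adds 8398 at the front: s(k+1) = 8398·s(k).
From 839883988398lll, 3 further steps: 839883988398lll → 8398839883988398lll → 83988398839883988398lll → (answer).

839883988398839883988398lll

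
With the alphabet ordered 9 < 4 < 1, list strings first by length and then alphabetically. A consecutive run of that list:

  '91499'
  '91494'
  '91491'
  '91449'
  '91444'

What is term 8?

91414

Continuing the enumeration 3 steps past 91444: 91444 → 91441 → 91419 → (answer).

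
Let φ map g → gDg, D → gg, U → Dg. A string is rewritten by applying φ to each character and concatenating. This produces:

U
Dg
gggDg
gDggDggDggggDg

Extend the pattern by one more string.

Rewriting the 14 symbols of gDggDggDggggDg one by one yields gDg gg gDg gDg gg gDg gDg gg gDg gDg gDg gDg gg gDg; concatenated:

gDggggDggDggggDggDggggDggDggDggDggggDg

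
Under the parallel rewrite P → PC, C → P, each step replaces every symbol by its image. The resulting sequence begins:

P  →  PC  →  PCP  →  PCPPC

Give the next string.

PCPPCPCP

Apply φ to PCPPC symbol by symbol: P→PC, C→P, P→PC, P→PC, C→P; joined: PC P PC PC P.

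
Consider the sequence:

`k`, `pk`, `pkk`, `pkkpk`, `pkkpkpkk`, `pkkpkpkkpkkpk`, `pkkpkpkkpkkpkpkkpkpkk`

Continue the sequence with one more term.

Each term (from the third on) is the previous term followed by the one before it: term 3 = pk·k = pkk.
So term 8 is pkkpkpkkpkkpkpkkpkpkk·pkkpkpkkpkkpk.

pkkpkpkkpkkpkpkkpkpkkpkkpkpkkpkkpk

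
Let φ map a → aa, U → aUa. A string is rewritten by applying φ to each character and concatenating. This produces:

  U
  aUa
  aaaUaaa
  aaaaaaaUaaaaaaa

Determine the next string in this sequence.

aaaaaaaaaaaaaaaUaaaaaaaaaaaaaaa

Applying the rule to each of the 15 symbols of aaaaaaaUaaaaaaa gives the pieces aa aa aa aa aa aa aa aUa aa aa aa aa aa aa aa, which concatenate to the answer.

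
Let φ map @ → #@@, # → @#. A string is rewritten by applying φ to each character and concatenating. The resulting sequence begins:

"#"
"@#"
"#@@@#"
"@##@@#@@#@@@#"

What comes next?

φ(@##@@#@@#@@@#) expands symbol-by-symbol to #@@ @# @# #@@ #@@ @# #@@ #@@ @# #@@ #@@ #@@ @#; joining the 13 pieces gives the next term.

#@@@#@##@@#@@@##@@#@@@##@@#@@#@@@#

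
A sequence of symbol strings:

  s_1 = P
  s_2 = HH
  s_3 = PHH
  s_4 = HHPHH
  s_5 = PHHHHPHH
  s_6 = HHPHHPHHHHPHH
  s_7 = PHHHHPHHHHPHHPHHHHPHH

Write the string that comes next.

HHPHHPHHHHPHHPHHHHPHHHHPHHPHHHHPHH

From term 3 onward, concatenate the second-to-last term with the last: P·HH = PHH, HH·PHH = HHPHH, …
Continuing: HHPHHPHHHHPHH · PHHHHPHHHHPHHPHHHHPHH gives term 8.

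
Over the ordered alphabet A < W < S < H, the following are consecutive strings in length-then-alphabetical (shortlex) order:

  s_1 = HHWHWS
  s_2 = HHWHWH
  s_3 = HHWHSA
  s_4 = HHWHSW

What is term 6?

HHWHSH

Advancing 2 positions from HHWHSW through HHWHSW → HHWHSS reaches term 6.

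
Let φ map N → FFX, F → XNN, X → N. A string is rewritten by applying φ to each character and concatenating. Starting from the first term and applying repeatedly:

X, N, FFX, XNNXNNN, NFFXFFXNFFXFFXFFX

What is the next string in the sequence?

φ(NFFXFFXNFFXFFXFFX) expands symbol-by-symbol to FFX XNN XNN N XNN XNN N FFX XNN XNN N XNN XNN N XNN XNN N; joining the 17 pieces gives the next term.

FFXXNNXNNNXNNXNNNFFXXNNXNNNXNNXNNNXNNXNNN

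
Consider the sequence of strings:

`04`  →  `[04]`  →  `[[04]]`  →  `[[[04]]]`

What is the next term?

s(k+1) = [·s(k)·], so each term gains [ as a prefix and ] as a suffix.
One more step from [[[04]]] gives the answer.

[[[[04]]]]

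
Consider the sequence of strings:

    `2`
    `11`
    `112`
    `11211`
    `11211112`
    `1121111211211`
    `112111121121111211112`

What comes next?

1121111211211112111121121111211211

This is a Fibonacci-style word recurrence s(k) = s(k−1)·s(k−2): e.g. 11·2 = 112.
The next term joins 112111121121111211112 and 1121111211211.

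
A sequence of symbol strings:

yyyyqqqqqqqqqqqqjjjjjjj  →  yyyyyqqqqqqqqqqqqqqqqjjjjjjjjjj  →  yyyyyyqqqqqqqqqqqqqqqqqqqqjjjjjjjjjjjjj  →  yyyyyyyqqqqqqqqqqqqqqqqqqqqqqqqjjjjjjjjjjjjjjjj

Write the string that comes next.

Term n consists of n+1 y's, followed by 4n q's, followed by 3n-2 j's, where the shown terms are n = 3, 4, 5, 6.
At n = 7 the blocks have lengths 8, 28, 19.

yyyyyyyyqqqqqqqqqqqqqqqqqqqqqqqqqqqqjjjjjjjjjjjjjjjjjjj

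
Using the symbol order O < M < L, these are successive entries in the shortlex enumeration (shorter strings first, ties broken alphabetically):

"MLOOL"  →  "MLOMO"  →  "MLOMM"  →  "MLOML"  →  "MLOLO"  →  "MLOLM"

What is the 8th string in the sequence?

MLMOO

Continuing the enumeration 2 steps past MLOLM: MLOLM → MLOLL → (answer).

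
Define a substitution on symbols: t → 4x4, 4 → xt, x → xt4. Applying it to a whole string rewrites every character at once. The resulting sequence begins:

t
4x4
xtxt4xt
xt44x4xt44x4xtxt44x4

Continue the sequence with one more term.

φ(xt44x4xt44x4xtxt44x4) expands symbol-by-symbol to xt4 4x4 xt xt xt4 xt xt4 4x4 xt xt xt4 xt xt4 4x4 xt4 4x4 xt xt xt4 xt; joining the 20 pieces gives the next term.

xt44x4xtxtxt4xtxt44x4xtxtxt4xtxt44x4xt44x4xtxtxt4xt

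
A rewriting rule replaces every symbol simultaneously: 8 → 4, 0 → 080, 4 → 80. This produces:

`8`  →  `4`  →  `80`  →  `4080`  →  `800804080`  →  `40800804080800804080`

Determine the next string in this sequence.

Rewriting the 20 symbols of 40800804080800804080 one by one yields 80 080 4 080 080 4 080 80 080 4 080 4 080 080 4 080 80 080 4 080; concatenated:

800804080080408080080408040800804080800804080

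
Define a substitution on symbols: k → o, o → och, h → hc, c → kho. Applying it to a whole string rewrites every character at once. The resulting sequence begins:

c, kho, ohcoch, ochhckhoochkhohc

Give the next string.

φ(ochhckhoochkhohc) expands symbol-by-symbol to och kho hc hc kho o hc och och kho hc o hc och hc kho; joining the 16 pieces gives the next term.

ochkhohchckhoohcochochkhohcohcochhckho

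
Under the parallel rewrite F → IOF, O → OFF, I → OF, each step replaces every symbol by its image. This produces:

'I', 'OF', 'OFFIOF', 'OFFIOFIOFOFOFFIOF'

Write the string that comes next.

Replace each of the 17 characters of OFFIOFIOFOFOFFIOF in place — OFF IOF IOF OF OFF IOF OF OFF IOF OFF IOF OFF IOF IOF OF OFF IOF — and concatenate.

OFFIOFIOFOFOFFIOFOFOFFIOFOFFIOFOFFIOFIOFOFOFFIOF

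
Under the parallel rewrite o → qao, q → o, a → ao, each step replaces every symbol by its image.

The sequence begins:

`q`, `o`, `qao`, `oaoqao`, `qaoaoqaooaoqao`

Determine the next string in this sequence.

oaoqaoaoqaooaoqaoqaoaoqaooaoqao

Applying the rule to each of the 14 symbols of qaoaoqaooaoqao gives the pieces o ao qao ao qao o ao qao qao ao qao o ao qao, which concatenate to the answer.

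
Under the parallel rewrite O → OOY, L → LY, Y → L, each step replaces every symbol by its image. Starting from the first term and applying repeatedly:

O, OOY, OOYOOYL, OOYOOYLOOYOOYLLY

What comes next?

φ(OOYOOYLOOYOOYLLY) expands symbol-by-symbol to OOY OOY L OOY OOY L LY OOY OOY L OOY OOY L LY LY L; joining the 16 pieces gives the next term.

OOYOOYLOOYOOYLLYOOYOOYLOOYOOYLLYLYL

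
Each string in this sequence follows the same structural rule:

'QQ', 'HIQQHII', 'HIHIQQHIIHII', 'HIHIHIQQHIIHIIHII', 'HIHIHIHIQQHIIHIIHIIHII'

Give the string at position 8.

HIHIHIHIHIHIHIQQHIIHIIHIIHIIHIIHIIHII

Every step adds HI to the front and HII to the end of the previous string.
From HIHIHIHIQQHIIHIIHIIHII, 3 further steps: HIHIHIHIQQHIIHIIHIIHII → HIHIHIHIHIQQHIIHIIHIIHIIHII → HIHIHIHIHIHIQQHIIHIIHIIHIIHIIHII → (answer).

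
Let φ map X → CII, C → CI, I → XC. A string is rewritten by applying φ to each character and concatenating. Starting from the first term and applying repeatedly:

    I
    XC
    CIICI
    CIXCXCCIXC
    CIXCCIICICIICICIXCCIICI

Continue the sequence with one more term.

Replace each of the 23 characters of CIXCCIICICIICICIXCCIICI in place — CI XC CII CI CI XC XC CI XC CI XC XC CI XC CI XC CII CI CI XC XC CI XC — and concatenate.

CIXCCIICICIXCXCCIXCCIXCXCCIXCCIXCCIICICIXCXCCIXC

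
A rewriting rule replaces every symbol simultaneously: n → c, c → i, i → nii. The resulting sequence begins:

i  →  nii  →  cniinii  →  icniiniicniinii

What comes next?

niiicniiniicniiniiicniiniicniinii

φ(icniiniicniinii) expands symbol-by-symbol to nii i c nii nii c nii nii i c nii nii c nii nii; joining the 15 pieces gives the next term.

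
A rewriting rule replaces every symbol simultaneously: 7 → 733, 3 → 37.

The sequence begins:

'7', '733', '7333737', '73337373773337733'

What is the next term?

Rewriting the 17 symbols of 73337373773337733 one by one yields 733 37 37 37 733 37 733 37 733 733 37 37 37 733 733 37 37; concatenated:

73337373773337733377337333737377337333737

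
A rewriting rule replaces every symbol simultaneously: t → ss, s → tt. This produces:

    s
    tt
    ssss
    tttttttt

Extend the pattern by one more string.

ssssssssssssssss

Apply φ to tttttttt symbol by symbol: t→ss, t→ss, t→ss, t→ss, t→ss, t→ss, t→ss, t→ss; joined: ss ss ss ss ss ss ss ss.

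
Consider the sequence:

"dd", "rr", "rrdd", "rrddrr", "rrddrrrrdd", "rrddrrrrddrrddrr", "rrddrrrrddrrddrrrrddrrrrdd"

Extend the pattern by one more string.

This is a Fibonacci-style word recurrence s(k) = s(k−1)·s(k−2): e.g. rr·dd = rrdd.
Continuing: rrddrrrrddrrddrrrrddrrrrdd · rrddrrrrddrrddrr gives term 8.

rrddrrrrddrrddrrrrddrrrrddrrddrrrrddrrddrr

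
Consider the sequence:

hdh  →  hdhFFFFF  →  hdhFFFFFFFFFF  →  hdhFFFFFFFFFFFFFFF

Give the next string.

hdhFFFFFFFFFFFFFFFFFFFF

The strings grow by a fixed suffix FFFFF each time.
One more step from hdhFFFFFFFFFFFFFFF gives the answer.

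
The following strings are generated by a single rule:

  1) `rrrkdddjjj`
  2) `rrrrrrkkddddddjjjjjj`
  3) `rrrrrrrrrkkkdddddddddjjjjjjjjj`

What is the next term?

rrrrrrrrrrrrkkkkddddddddddddjjjjjjjjjjjj

The n-th term is 3n r's then n k's then 3n d's then 3n j's (n = 1, 2, …).
At n = 4 the blocks have lengths 12, 4, 12, 12.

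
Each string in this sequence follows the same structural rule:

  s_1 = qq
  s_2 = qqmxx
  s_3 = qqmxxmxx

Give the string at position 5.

qqmxxmxxmxxmxx

Each term is the previous one with mxx appended.
From qqmxxmxx, 2 further steps: qqmxxmxx → qqmxxmxxmxx → (answer).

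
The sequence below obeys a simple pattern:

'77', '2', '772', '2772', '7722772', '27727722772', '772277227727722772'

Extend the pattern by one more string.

27727722772772277227727722772

From term 3 onward, concatenate the second-to-last term with the last: 77·2 = 772, 2·772 = 2772, …
Continuing: 27727722772 · 772277227727722772 gives term 8.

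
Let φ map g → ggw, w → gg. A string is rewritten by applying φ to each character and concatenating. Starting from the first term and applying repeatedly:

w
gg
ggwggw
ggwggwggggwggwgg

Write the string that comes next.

Applying the rule to each of the 16 symbols of ggwggwggggwggwgg gives the pieces ggw ggw gg ggw ggw gg ggw ggw ggw ggw gg ggw ggw gg ggw ggw, which concatenate to the answer.

ggwggwggggwggwggggwggwggwggwggggwggwggggwggw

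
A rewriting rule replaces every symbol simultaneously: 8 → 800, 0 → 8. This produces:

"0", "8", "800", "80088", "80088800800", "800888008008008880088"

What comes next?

φ(800888008008008880088) expands symbol-by-symbol to 800 8 8 800 800 800 8 8 800 8 8 800 8 8 800 800 800 8 8 800 800; joining the 21 pieces gives the next term.

8008880080080088800888008880080080088800800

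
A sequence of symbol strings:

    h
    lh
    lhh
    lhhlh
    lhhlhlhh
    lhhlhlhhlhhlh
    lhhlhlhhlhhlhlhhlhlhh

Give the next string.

lhhlhlhhlhhlhlhhlhlhhlhhlhlhhlhhlh

This is a Fibonacci-style word recurrence s(k) = s(k−1)·s(k−2): e.g. lh·h = lhh.
The next term joins lhhlhlhhlhhlhlhhlhlhh and lhhlhlhhlhhlh.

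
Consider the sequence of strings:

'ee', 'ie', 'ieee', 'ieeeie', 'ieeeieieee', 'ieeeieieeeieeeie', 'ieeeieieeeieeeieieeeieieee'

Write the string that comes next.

Each term (from the third on) is the previous term followed by the one before it: term 3 = ie·ee = ieee.
So term 8 is ieeeieieeeieeeieieeeieieee·ieeeieieeeieeeie.

ieeeieieeeieeeieieeeieieeeieeeieieeeieeeie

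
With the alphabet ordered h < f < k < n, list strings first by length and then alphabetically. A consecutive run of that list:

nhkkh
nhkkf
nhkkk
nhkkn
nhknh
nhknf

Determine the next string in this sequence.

Treat nhknf as a base-4 numeral over the given alphabet and add one, carrying through any trailing n's.

nhknk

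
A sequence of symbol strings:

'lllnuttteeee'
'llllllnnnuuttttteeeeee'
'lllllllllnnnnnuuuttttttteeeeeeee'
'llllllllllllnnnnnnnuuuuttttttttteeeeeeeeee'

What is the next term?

lllllllllllllllnnnnnnnnnuuuuuttttttttttteeeeeeeeeeee

Term n consists of 3n l's, followed by 2n-1 n's, followed by n u's, followed by 2n+1 t's, followed by 2n+2 e's (n = 1, 2, …).
Setting n = 5 gives 15, 9, 5, 11, 12 characters in each block.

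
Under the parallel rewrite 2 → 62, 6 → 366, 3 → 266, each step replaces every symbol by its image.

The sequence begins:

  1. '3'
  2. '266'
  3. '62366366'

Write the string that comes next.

36662266366366266366366

Expanding 62366366: 6→366, 2→62, 3→266, 6→366, 6→366, 3→266, 6→366, 6→366. Concatenated: 366 62 266 366 366 266 366 366.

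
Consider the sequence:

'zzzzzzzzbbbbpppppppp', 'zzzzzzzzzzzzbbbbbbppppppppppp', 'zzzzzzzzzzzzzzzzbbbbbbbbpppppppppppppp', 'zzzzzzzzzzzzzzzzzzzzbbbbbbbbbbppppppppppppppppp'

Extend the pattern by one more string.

The n-th term is 4n z's then 2n b's then 3n+2 p's, where the shown terms are n = 2, 3, 4, 5.
For the next term, n = 6, so the run lengths are 24, 12, 20.

zzzzzzzzzzzzzzzzzzzzzzzzbbbbbbbbbbbbpppppppppppppppppppp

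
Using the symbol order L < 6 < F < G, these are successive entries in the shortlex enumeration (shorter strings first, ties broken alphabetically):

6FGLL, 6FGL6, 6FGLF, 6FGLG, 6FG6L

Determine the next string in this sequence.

Find the rightmost character of 6FG6L below G, bump it to the next letter, and reset everything to its right to L.

6FG66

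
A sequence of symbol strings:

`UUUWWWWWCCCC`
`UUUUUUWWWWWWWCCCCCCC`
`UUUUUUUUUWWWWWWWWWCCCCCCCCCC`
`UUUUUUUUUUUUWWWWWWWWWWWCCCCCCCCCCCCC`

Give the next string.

Reading off run lengths: U runs 3, 6, 9, 12; W runs 5, 7, 9, 11; C runs 4, 7, 10, 13 — each is linear in n (n = 1, 2, …).
At n = 5 the blocks have lengths 15, 13, 16.

UUUUUUUUUUUUUUUWWWWWWWWWWWWWCCCCCCCCCCCCCCCC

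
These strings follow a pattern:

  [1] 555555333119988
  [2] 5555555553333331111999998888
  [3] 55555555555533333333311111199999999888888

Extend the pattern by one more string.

555555555555555333333333333111111119999999999988888888

Reading off run lengths: 5 runs 6, 9, 12; 3 runs 3, 6, 9; 1 runs 2, 4, 6; 9 runs 2, 5, 8; 8 runs 2, 4, 6 — each is linear in n (n = 1, 2, …).
At n = 4 the blocks have lengths 15, 12, 8, 11, 8.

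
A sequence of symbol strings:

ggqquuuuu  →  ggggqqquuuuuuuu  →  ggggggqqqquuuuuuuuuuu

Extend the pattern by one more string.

ggggggggqqqqquuuuuuuuuuuuuu

Each string has the form g^{2n} q^{n+1} u^{3n+2} (n = 1, 2, …).
Setting n = 4 gives 8, 5, 14 characters in each block.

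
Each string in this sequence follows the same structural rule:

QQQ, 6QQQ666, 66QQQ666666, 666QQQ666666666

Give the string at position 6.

Every step adds 6 to the front and 666 to the end of the previous string.
From 666QQQ666666666, 2 further steps: 666QQQ666666666 → 6666QQQ666666666666 → (answer).

66666QQQ666666666666666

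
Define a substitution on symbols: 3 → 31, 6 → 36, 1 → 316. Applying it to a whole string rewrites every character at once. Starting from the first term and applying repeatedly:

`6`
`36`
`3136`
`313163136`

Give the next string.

313163131636313163136

Rewriting each symbol of 313163136: 3→31, 1→316, 3→31, 1→316, 6→36, 3→31, 1→316, 3→31, 6→36, which concatenates to 31 316 31 316 36 31 316 31 36.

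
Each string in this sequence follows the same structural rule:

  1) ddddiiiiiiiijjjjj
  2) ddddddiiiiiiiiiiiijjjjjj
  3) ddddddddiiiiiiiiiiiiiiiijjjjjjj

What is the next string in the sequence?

ddddddddddiiiiiiiiiiiiiiiiiiiijjjjjjjj

The n-th term is 2n d's then 4n i's then n+3 j's, where the shown terms are n = 2, 3, 4.
At n = 5 the blocks have lengths 10, 20, 8.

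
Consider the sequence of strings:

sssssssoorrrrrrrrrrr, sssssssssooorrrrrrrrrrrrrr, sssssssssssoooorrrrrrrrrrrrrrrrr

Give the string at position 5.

Each string has the form s^{2n+1} o^{n-1} r^{3n+2}, where the shown terms are n = 3, 4, 5.
At n = 7 the blocks have lengths 15, 6, 23.

sssssssssssssssoooooorrrrrrrrrrrrrrrrrrrrrrr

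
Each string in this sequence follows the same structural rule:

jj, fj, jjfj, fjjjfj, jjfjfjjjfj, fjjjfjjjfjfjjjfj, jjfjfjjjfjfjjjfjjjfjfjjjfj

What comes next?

fjjjfjjjfjfjjjfjjjfjfjjjfjfjjjfjjjfjfjjjfj

From term 3 onward, concatenate the second-to-last term with the last: jj·fj = jjfj, fj·jjfj = fjjjfj, …
So term 8 is fjjjfjjjfjfjjjfj·jjfjfjjjfjfjjjfjjjfjfjjjfj.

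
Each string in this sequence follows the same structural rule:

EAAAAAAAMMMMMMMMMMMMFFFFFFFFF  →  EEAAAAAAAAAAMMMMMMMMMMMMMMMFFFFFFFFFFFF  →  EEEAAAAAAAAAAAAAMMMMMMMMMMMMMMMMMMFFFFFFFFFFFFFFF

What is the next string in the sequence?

EEEEAAAAAAAAAAAAAAAAMMMMMMMMMMMMMMMMMMMMMFFFFFFFFFFFFFFFFFF

Reading off run lengths: E runs 1, 2, 3; A runs 7, 10, 13; M runs 12, 15, 18; F runs 9, 12, 15 — each is linear in n, where the shown terms are n = 3, 4, 5.
Setting n = 6 gives 4, 16, 21, 18 characters in each block.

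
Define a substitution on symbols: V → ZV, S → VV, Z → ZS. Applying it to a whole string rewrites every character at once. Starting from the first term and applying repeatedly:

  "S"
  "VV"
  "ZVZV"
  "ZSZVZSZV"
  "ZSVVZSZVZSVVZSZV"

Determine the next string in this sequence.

ZSVVZVZVZSVVZSZVZSVVZVZVZSVVZSZV

φ(ZSVVZSZVZSVVZSZV) expands symbol-by-symbol to ZS VV ZV ZV ZS VV ZS ZV ZS VV ZV ZV ZS VV ZS ZV; joining the 16 pieces gives the next term.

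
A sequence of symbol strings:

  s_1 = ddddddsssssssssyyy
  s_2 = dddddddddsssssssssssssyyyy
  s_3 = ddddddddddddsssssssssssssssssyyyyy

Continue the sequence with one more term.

Each string has the form d^{3n} s^{4n+1} y^{n+1}, where the shown terms are n = 2, 3, 4.
At n = 5 the blocks have lengths 15, 21, 6.

dddddddddddddddsssssssssssssssssssssyyyyyy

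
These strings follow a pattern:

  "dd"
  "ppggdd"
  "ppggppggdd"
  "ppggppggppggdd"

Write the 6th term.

Each term is the previous one with ppgg prepended.
From ppggppggppggdd, 2 further steps: ppggppggppggdd → ppggppggppggppggdd → (answer).

ppggppggppggppggppggdd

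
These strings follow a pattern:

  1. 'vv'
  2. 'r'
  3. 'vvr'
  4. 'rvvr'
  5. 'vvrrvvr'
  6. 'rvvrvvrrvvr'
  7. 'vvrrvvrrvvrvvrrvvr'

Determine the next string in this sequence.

rvvrvvrrvvrvvrrvvrrvvrvvrrvvr

This is a Fibonacci-style word recurrence s(k) = s(k−2)·s(k−1): e.g. vv·r = vvr.
Continuing: rvvrvvrrvvr · vvrrvvrrvvrvvrrvvr gives term 8.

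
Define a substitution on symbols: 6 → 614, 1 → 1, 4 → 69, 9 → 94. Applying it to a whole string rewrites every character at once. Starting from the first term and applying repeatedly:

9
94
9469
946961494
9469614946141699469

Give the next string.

Replace each of the 19 characters of 9469614946141699469 in place — 94 69 614 94 614 1 69 94 69 614 1 69 1 614 94 94 69 614 94 — and concatenate.

9469614946141699469614169161494946961494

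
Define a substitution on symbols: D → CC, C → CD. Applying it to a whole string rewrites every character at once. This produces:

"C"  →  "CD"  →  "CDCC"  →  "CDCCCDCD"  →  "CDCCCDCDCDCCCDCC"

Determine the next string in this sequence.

CDCCCDCDCDCCCDCCCDCCCDCDCDCCCDCD

Applying the rule to each of the 16 symbols of CDCCCDCDCDCCCDCC gives the pieces CD CC CD CD CD CC CD CC CD CC CD CD CD CC CD CD, which concatenate to the answer.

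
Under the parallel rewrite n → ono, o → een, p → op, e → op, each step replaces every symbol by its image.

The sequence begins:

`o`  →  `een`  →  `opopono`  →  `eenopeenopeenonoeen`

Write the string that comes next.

Replace each of the 19 characters of eenopeenopeenonoeen in place — op op ono een op op op ono een op op op ono een ono een op op ono — and concatenate.

opoponoeenopopoponoeenopopoponoeenonoeenopopono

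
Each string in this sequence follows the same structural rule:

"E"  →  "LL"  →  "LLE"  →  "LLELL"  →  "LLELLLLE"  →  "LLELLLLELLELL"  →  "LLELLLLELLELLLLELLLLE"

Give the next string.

LLELLLLELLELLLLELLLLELLELLLLELLELL

Each term (from the third on) is the previous term followed by the one before it: term 3 = LL·E = LLE.
Continuing: LLELLLLELLELLLLELLLLE · LLELLLLELLELL gives term 8.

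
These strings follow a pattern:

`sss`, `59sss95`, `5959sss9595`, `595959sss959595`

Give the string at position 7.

s(k+1) = 59·s(k)·95, so each term gains 59 as a prefix and 95 as a suffix.
From 595959sss959595, 3 further steps: 595959sss959595 → 59595959sss95959595 → 5959595959sss9595959595 → (answer).

595959595959sss959595959595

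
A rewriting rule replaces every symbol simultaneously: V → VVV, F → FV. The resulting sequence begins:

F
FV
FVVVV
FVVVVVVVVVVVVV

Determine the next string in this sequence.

φ(FVVVVVVVVVVVVV) expands symbol-by-symbol to FV VVV VVV VVV VVV VVV VVV VVV VVV VVV VVV VVV VVV VVV; joining the 14 pieces gives the next term.

FVVVVVVVVVVVVVVVVVVVVVVVVVVVVVVVVVVVVVVVV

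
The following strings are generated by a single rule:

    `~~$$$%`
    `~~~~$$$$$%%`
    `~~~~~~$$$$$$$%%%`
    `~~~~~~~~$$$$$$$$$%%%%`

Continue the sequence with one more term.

~~~~~~~~~~$$$$$$$$$$$%%%%%

The n-th term is 2n ~'s then 2n+1 $'s then n %'s (n = 1, 2, …).
Setting n = 5 gives 10, 11, 5 characters in each block.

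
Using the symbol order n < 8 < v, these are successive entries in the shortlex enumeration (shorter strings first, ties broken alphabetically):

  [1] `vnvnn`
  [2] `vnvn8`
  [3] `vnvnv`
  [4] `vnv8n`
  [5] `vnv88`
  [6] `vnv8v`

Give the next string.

vnvvn

Treat vnv8v as a base-3 numeral over the given alphabet and add one, carrying through any trailing v's.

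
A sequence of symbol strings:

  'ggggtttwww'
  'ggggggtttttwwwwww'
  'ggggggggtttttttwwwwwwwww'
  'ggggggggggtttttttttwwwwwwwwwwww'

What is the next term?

ggggggggggggtttttttttttwwwwwwwwwwwwwww

Term n consists of 2n+2 g's, followed by 2n+1 t's, followed by 3n w's (n = 1, 2, …).
For the next term, n = 5, so the run lengths are 12, 11, 15.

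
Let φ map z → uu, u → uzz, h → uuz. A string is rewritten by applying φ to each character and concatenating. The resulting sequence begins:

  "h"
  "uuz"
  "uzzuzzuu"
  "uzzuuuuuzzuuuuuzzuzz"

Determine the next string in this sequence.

Rewriting the 20 symbols of uzzuuuuuzzuuuuuzzuzz one by one yields uzz uu uu uzz uzz uzz uzz uzz uu uu uzz uzz uzz uzz uzz uu uu uzz uu uu; concatenated:

uzzuuuuuzzuzzuzzuzzuzzuuuuuzzuzzuzzuzzuzzuuuuuzzuuuu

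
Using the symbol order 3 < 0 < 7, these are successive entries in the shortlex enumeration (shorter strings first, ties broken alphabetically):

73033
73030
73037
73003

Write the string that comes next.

Find the rightmost character of 73003 below 7, bump it to the next letter, and reset everything to its right to 3.

73000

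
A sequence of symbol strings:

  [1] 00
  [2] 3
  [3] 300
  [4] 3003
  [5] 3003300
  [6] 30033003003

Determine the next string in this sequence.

This is a Fibonacci-style word recurrence s(k) = s(k−1)·s(k−2): e.g. 3·00 = 300.
The next term joins 30033003003 and 3003300.

300330030033003300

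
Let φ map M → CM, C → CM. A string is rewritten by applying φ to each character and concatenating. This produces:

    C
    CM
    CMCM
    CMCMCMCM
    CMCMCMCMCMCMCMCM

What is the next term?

Applying the rule to each of the 16 symbols of CMCMCMCMCMCMCMCM gives the pieces CM CM CM CM CM CM CM CM CM CM CM CM CM CM CM CM, which concatenate to the answer.

CMCMCMCMCMCMCMCMCMCMCMCMCMCMCMCM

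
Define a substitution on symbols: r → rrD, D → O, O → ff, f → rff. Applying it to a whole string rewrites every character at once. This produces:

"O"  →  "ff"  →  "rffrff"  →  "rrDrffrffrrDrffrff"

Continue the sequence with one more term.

rrDrrDOrrDrffrffrrDrffrffrrDrrDOrrDrffrffrrDrffrff

Applying the rule to each of the 18 symbols of rrDrffrffrrDrffrff gives the pieces rrD rrD O rrD rff rff rrD rff rff rrD rrD O rrD rff rff rrD rff rff, which concatenate to the answer.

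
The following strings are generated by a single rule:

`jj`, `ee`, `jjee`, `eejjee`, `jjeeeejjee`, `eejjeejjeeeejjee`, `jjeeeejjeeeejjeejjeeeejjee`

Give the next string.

This is a Fibonacci-style word recurrence s(k) = s(k−2)·s(k−1): e.g. jj·ee = jjee.
So term 8 is eejjeejjeeeejjee·jjeeeejjeeeejjeejjeeeejjee.

eejjeejjeeeejjeejjeeeejjeeeejjeejjeeeejjee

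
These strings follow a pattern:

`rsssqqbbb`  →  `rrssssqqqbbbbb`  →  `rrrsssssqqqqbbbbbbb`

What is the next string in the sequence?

rrrrssssssqqqqqbbbbbbbbb

The n-th term is n r's then n+2 s's then n+1 q's then 2n+1 b's (n = 1, 2, …).
For the next term, n = 4, so the run lengths are 4, 6, 5, 9.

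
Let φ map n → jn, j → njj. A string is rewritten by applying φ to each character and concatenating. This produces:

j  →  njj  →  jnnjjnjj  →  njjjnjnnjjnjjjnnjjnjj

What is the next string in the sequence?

Applying the rule to each of the 21 symbols of njjjnjnnjjnjjjnnjjnjj gives the pieces jn njj njj njj jn njj jn jn njj njj jn njj njj njj jn jn njj njj jn njj njj, which concatenate to the answer.

jnnjjnjjnjjjnnjjjnjnnjjnjjjnnjjnjjnjjjnjnnjjnjjjnnjjnjj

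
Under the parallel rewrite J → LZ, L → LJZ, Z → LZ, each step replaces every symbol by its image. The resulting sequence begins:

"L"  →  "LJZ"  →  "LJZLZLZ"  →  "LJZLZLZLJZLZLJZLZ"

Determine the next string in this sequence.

Replace each of the 17 characters of LJZLZLZLJZLZLJZLZ in place — LJZ LZ LZ LJZ LZ LJZ LZ LJZ LZ LZ LJZ LZ LJZ LZ LZ LJZ LZ — and concatenate.

LJZLZLZLJZLZLJZLZLJZLZLZLJZLZLJZLZLZLJZLZ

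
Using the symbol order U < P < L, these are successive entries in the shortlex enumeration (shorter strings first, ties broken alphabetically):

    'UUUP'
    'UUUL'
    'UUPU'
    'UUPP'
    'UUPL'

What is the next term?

UULU

The successor of UUPL increments the rightmost position that isn't already L and resets every position after it to U.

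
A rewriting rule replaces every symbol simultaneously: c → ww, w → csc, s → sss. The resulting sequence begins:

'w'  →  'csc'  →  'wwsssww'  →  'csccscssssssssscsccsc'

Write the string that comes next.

Rewriting the 21 symbols of csccscssssssssscsccsc one by one yields ww sss ww ww sss ww sss sss sss sss sss sss sss sss sss ww sss ww ww sss ww; concatenated:

wwssswwwwssswwssssssssssssssssssssssssssswwssswwwwsssww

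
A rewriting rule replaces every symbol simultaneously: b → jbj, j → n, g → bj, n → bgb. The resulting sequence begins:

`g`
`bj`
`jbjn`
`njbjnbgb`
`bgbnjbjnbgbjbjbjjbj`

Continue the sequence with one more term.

jbjbjjbjbgbnjbjnbgbjbjbjjbjnjbjnjbjnnjbjn

Applying the rule to each of the 19 symbols of bgbnjbjnbgbjbjbjjbj gives the pieces jbj bj jbj bgb n jbj n bgb jbj bj jbj n jbj n jbj n n jbj n, which concatenate to the answer.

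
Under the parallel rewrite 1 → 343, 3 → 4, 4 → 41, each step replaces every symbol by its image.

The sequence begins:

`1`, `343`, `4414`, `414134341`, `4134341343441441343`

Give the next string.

Rewriting the 19 symbols of 4134341343441441343 one by one yields 41 343 4 41 4 41 343 4 41 4 41 41 343 41 41 343 4 41 4; concatenated:

413434414413434414414134341413434414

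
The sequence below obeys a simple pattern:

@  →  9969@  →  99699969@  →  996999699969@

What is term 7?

996999699969996999699969@

The strings grow by a fixed prefix 9969 each time.
From 996999699969@, 3 further steps: 996999699969@ → 9969996999699969@ → 99699969996999699969@ → (answer).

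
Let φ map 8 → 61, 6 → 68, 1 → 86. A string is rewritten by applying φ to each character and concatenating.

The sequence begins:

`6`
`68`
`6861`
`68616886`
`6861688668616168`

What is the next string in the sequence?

Replace each of the 16 characters of 6861688668616168 in place — 68 61 68 86 68 61 61 68 68 61 68 86 68 86 68 61 — and concatenate.

68616886686161686861688668866861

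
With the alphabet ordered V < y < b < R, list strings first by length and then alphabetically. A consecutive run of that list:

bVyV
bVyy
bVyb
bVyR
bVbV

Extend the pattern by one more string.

Treat bVbV as a base-4 numeral over the given alphabet and add one, carrying through any trailing R's.

bVby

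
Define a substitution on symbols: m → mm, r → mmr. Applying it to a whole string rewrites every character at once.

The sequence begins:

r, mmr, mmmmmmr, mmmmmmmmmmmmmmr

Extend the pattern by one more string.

Rewriting the 15 symbols of mmmmmmmmmmmmmmr one by one yields mm mm mm mm mm mm mm mm mm mm mm mm mm mm mmr; concatenated:

mmmmmmmmmmmmmmmmmmmmmmmmmmmmmmr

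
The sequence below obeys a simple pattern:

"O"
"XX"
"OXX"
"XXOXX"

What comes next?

OXXXXOXX

This is a Fibonacci-style word recurrence s(k) = s(k−2)·s(k−1): e.g. O·XX = OXX.
The next term joins OXX and XXOXX.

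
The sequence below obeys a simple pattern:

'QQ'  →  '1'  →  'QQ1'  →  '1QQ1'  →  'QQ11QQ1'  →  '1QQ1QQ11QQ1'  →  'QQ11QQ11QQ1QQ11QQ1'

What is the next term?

From term 3 onward, concatenate the second-to-last term with the last: QQ·1 = QQ1, 1·QQ1 = 1QQ1, …
So term 8 is 1QQ1QQ11QQ1·QQ11QQ11QQ1QQ11QQ1.

1QQ1QQ11QQ1QQ11QQ11QQ1QQ11QQ1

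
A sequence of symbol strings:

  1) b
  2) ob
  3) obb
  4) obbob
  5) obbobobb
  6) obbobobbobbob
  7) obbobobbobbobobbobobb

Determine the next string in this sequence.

From term 3 onward, concatenate the last term with the second-to-last: ob·b = obb, obb·ob = obbob, …
The next term joins obbobobbobbobobbobobb and obbobobbobbob.

obbobobbobbobobbobobbobbobobbobbob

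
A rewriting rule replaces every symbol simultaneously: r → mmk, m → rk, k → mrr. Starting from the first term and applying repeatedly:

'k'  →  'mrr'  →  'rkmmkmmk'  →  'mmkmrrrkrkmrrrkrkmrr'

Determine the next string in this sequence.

Applying the rule to each of the 20 symbols of mmkmrrrkrkmrrrkrkmrr gives the pieces rk rk mrr rk mmk mmk mmk mrr mmk mrr rk mmk mmk mmk mrr mmk mrr rk mmk mmk, which concatenate to the answer.

rkrkmrrrkmmkmmkmmkmrrmmkmrrrkmmkmmkmmkmrrmmkmrrrkmmkmmk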